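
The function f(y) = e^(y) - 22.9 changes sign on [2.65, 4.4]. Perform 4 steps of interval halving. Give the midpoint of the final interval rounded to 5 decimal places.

3.14219

f(2.650000) = -8.745961, f(4.400000) = 58.550869 (opposite signs)
step 1: m = 3.525000, f(m) = 11.053774 > 0 → root in [2.650000, 3.525000]
step 2: m = 3.087500, f(m) = -0.977796 < 0 → root in [3.087500, 3.525000]
step 3: m = 3.306250, f(m) = 4.382624 > 0 → root in [3.087500, 3.306250]
step 4: m = 3.196875, f(m) = 1.555986 > 0 → root in [3.087500, 3.196875]
Midpoint of [3.087500, 3.196875] = 3.142188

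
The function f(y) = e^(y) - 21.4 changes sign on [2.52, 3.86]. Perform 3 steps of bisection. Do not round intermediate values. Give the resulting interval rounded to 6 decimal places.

f(2.520000) = -8.971403, f(3.860000) = 26.065351 (opposite signs)
step 1: m = 3.190000, f(m) = 2.888427 > 0 → root in [2.520000, 3.190000]
step 2: m = 2.855000, f(m) = -4.025563 < 0 → root in [2.855000, 3.190000]
step 3: m = 3.022500, f(m) = -0.857416 < 0 → root in [3.022500, 3.190000]

[3.022500, 3.190000]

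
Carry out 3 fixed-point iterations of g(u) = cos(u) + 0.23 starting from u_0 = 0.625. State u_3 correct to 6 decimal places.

0.971570

u_1 = g(0.625000) = 1.040963
u_2 = g(1.040963) = 0.735389
u_3 = g(0.735389) = 0.971570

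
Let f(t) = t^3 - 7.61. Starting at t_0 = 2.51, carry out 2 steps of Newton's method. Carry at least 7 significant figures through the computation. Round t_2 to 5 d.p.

f'(t) = 3t^2
t_0 = 2.510000: f = 8.203251, f' = 18.900300 → t_1 = 2.510000 - (8.203251)/(18.900300) = 2.075972
t_1 = 2.075972: f = 1.336739, f' = 12.928985 → t_2 = 2.075972 - (1.336739)/(12.928985) = 1.972582

1.97258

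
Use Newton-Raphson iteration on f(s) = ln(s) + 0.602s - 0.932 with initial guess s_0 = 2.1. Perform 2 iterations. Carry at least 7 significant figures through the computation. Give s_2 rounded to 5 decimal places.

1.21571

f'(s) = 1/s + 0.602
s_0 = 2.100000: f = 1.074137, f' = 1.078190 → s_1 = 2.100000 - (1.074137)/(1.078190) = 1.103759
s_1 = 1.103759: f = -0.168815, f' = 1.507995 → s_2 = 1.103759 - (-0.168815)/(1.507995) = 1.215706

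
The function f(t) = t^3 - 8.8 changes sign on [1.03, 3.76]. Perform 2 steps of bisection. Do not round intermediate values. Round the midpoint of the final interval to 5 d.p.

2.05375

f(1.030000) = -7.707273, f(3.760000) = 44.357376 (opposite signs)
step 1: m = 2.395000, f(m) = 4.937780 > 0 → root in [1.030000, 2.395000]
step 2: m = 1.712500, f(m) = -3.777826 < 0 → root in [1.712500, 2.395000]
Midpoint of [1.712500, 2.395000] = 2.053750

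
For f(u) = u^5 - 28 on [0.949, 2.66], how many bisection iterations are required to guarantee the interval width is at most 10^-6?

21

Initial width b − a = 2.66 − 0.949 = 1.711000.
After n steps the width is (b−a)/2^n; need (b−a)/2^n ≤ 10^-6.
So n ≥ log₂(1.711000/10^-6) = log₂(1711000.0000) ≈ 20.7064.
Hence n = 21.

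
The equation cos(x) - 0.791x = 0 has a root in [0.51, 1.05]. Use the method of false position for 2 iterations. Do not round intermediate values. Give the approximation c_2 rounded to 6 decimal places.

False-position update: c = (a·f(b) − b·f(a))/(f(b) − f(a)); replace the endpoint whose sign matches f(c).
f(0.510000) = 0.469335, f(1.050000) = -0.332979
step 1: c = 0.825887, f(c) = 0.024628 > 0 → new bracket [0.825887, 1.050000]
step 2: c = 0.841322, f(c) = 0.000993 > 0 → new bracket [0.841322, 1.050000]

0.841322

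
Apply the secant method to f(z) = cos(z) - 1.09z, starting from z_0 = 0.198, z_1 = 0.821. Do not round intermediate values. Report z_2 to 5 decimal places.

f(z_0) = 0.764642, f(z_1) = -0.213400
z_2 = 0.821000 - (-0.213400)·(0.821000 - 0.198000)/(-0.213400 - (0.764642)) = 0.685067; f(z_2) = 0.027654

0.68507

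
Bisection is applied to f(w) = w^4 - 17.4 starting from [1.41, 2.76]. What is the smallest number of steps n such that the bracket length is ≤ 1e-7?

24

Initial width b − a = 2.76 − 1.41 = 1.350000.
After n steps the width is (b−a)/2^n; need (b−a)/2^n ≤ 1e-7.
So n ≥ log₂(1.350000/1e-7) = log₂(13500000.0000) ≈ 23.6865.
Hence n = 24.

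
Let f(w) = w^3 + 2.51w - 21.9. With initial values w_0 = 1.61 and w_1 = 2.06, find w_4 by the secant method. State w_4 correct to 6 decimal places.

2.497975

f(w_0) = -13.685619, f(w_1) = -7.987584
w_2 = 2.060000 - (-7.987584)·(2.060000 - 1.610000)/(-7.987584 - (-13.685619)) = 2.690816; f(w_2) = 4.336781
w_3 = 2.690816 - (4.336781)·(2.690816 - 2.060000)/(4.336781 - (-7.987584)) = 2.468840; f(w_3) = -0.655203
w_4 = 2.468840 - (-0.655203)·(2.468840 - 2.690816)/(-0.655203 - (4.336781)) = 2.497975; f(w_4) = -0.043023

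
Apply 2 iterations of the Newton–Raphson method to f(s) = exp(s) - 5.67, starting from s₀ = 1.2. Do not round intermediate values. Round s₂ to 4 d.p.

Newton update: s ← s − f(s)/f'(s).
f'(s) = exp(s)
s_0 = 1.200000: f = -2.349883, f' = 3.320117 → s_1 = 1.200000 - (-2.349883)/(3.320117) = 1.907771
s_1 = 1.907771: f = 1.068054, f' = 6.738054 → s_2 = 1.907771 - (1.068054)/(6.738054) = 1.749260

1.7493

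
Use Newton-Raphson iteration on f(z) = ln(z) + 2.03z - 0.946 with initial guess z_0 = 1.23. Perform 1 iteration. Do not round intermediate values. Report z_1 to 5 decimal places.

0.61167

f'(z) = 1/z + 2.03
z_0 = 1.230000: f = 1.757914, f' = 2.843008 → z_1 = 1.230000 - (1.757914)/(2.843008) = 0.611671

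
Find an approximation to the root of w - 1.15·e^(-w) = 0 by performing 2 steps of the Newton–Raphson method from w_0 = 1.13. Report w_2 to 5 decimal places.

0.61881

f'(w) = 1 + 1.15·e^(-w)
w_0 = 1.130000: f = 0.758512, f' = 1.371488 → w_1 = 1.130000 - (0.758512)/(1.371488) = 0.576943
w_1 = 0.576943: f = -0.068912, f' = 1.645855 → w_2 = 0.576943 - (-0.068912)/(1.645855) = 0.618813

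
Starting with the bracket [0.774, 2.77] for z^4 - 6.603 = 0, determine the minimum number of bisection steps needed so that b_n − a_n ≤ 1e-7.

25

Initial width b − a = 2.77 − 0.774 = 1.996000.
After n steps the width is (b−a)/2^n; need (b−a)/2^n ≤ 1e-7.
So n ≥ log₂(1.996000/1e-7) = log₂(19960000.0000) ≈ 24.2506.
Hence n = 25.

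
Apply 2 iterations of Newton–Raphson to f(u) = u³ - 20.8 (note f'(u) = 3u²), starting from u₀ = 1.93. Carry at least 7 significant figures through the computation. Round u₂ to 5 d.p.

2.79831

u_0 = 1.930000: f = -13.610943, f' = 11.174700 → u_1 = 1.930000 - (-13.610943)/(11.174700) = 3.148014
u_1 = 3.148014: f = 10.396799, f' = 29.729980 → u_2 = 3.148014 - (10.396799)/(29.729980) = 2.798307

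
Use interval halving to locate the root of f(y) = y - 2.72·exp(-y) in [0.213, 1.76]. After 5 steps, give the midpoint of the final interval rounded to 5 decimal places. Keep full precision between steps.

f(0.213000) = -1.985185, f(1.760000) = 1.292038 (opposite signs)
step 1: m = 0.986500, f(m) = -0.027732 < 0 → root in [0.986500, 1.760000]
step 2: m = 1.373250, f(m) = 0.684322 > 0 → root in [0.986500, 1.373250]
step 3: m = 1.179875, f(m) = 0.343972 > 0 → root in [0.986500, 1.179875]
step 4: m = 1.083187, f(m) = 0.162427 > 0 → root in [0.986500, 1.083187]
step 5: m = 1.034844, f(m) = 0.068477 > 0 → root in [0.986500, 1.034844]
Midpoint of [0.986500, 1.034844] = 1.010672

1.01067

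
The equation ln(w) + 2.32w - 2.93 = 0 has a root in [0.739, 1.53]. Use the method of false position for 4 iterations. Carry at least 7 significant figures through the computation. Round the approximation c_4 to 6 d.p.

1.188501

f(0.739000) = -1.517977, f(1.530000) = 1.044868
step 1: c = 1.207511, f(c) = 0.059985 > 0 → new bracket [0.739000, 1.207511]
step 2: c = 1.189700, f(c) = 0.003806 > 0 → new bracket [0.739000, 1.189700]
step 3: c = 1.188573, f(c) = 0.000243 > 0 → new bracket [0.739000, 1.188573]
step 4: c = 1.188501, f(c) = 0.000016 > 0 → new bracket [0.739000, 1.188501]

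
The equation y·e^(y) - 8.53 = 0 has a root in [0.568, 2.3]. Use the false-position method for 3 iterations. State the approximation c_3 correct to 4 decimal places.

f(0.568000) = -7.527631, f(2.300000) = 14.410620
step 1: c = 1.162298, f(c) = -4.813817 < 0 → new bracket [1.162298, 2.300000]
step 2: c = 1.447180, f(c) = -2.377883 < 0 → new bracket [1.447180, 2.300000]
step 3: c = 1.567971, f(c) = -1.008591 < 0 → new bracket [1.567971, 2.300000]

1.5680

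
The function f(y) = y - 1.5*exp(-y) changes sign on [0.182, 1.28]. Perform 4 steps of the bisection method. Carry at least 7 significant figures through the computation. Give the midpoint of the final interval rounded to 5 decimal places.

f(0.182000) = -1.068402, f(1.280000) = 0.862944 (opposite signs)
step 1: m = 0.731000, f(m) = 0.008859 > 0 → root in [0.182000, 0.731000]
step 2: m = 0.456500, f(m) = -0.493746 < 0 → root in [0.456500, 0.731000]
step 3: m = 0.593750, f(m) = -0.234629 < 0 → root in [0.593750, 0.731000]
step 4: m = 0.662375, f(m) = -0.111063 < 0 → root in [0.662375, 0.731000]
Midpoint of [0.662375, 0.731000] = 0.696687

0.69669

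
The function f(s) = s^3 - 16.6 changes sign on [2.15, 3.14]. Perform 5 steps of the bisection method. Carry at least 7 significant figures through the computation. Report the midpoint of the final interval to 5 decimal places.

2.53672

f(2.150000) = -6.661625, f(3.140000) = 14.359144 (opposite signs)
step 1: m = 2.645000, f(m) = 1.904486 > 0 → root in [2.150000, 2.645000]
step 2: m = 2.397500, f(m) = -2.819155 < 0 → root in [2.397500, 2.645000]
step 3: m = 2.521250, f(m) = -0.573166 < 0 → root in [2.521250, 2.645000]
step 4: m = 2.583125, f(m) = 0.635991 > 0 → root in [2.521250, 2.583125]
step 5: m = 2.552188, f(m) = 0.024084 > 0 → root in [2.521250, 2.552188]
Midpoint of [2.521250, 2.552188] = 2.536719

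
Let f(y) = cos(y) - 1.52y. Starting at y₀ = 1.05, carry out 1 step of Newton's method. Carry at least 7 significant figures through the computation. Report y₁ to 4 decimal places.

f'(y) = -sin(y) - 1.52
y_0 = 1.050000: f = -1.098429, f' = -2.387423 → y_1 = 1.050000 - (-1.098429)/(-2.387423) = 0.589910

0.5899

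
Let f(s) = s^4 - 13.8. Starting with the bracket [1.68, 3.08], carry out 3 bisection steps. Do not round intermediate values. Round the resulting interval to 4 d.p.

[1.8550, 2.0300]

f(1.680000) = -5.834058, f(3.080000) = 76.191785 (opposite signs)
step 1: m = 2.380000, f(m) = 18.285427 > 0 → root in [1.680000, 2.380000]
step 2: m = 2.030000, f(m) = 3.181817 > 0 → root in [1.680000, 2.030000]
step 3: m = 1.855000, f(m) = -1.959347 < 0 → root in [1.855000, 2.030000]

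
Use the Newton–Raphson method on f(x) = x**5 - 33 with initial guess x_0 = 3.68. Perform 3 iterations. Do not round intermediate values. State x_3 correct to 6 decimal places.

Newton update: x ← x − f(x)/f'(x).
f'(x) = 5x**4
x_0 = 3.680000: f = 641.899480, f' = 916.982989 → x_1 = 3.680000 - (641.899480)/(916.982989) = 2.979988
x_1 = 2.979988: f = 202.002386, f' = 394.300948 → x_2 = 2.979988 - (202.002386)/(394.300948) = 2.467682
x_2 = 2.467682: f = 58.505330, f' = 185.407423 → x_3 = 2.467682 - (58.505330)/(185.407423) = 2.152132

2.152132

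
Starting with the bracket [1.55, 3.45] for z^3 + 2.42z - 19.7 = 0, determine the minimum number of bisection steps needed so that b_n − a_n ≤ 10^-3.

Initial width b − a = 3.45 − 1.55 = 1.900000.
After n steps the width is (b−a)/2^n; need (b−a)/2^n ≤ 10^-3.
So n ≥ log₂(1.900000/10^-3) = log₂(1900.0000) ≈ 10.8918.
Hence n = 11.

11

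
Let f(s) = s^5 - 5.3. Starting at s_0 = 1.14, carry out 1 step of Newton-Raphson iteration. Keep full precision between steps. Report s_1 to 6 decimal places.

f'(s) = 5s^4
s_0 = 1.140000: f = -3.374585, f' = 8.444801 → s_1 = 1.140000 - (-3.374585)/(8.444801) = 1.539605

1.539605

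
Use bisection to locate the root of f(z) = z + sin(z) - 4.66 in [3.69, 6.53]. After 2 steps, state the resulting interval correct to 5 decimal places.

[5.11000, 5.82000]

f(3.690000) = -1.491329, f(6.530000) = 2.114316 (opposite signs)
step 1: m = 5.110000, f(m) = -0.471989 < 0 → root in [5.110000, 6.530000]
step 2: m = 5.820000, f(m) = 0.713200 > 0 → root in [5.110000, 5.820000]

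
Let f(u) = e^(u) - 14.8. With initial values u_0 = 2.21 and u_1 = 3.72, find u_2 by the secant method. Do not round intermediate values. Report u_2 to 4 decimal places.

2.4770

f(u_0) = -5.684284, f(u_1) = 26.464394
u_2 = 3.720000 - (26.464394)·(3.720000 - 2.210000)/(26.464394 - (-5.684284)) = 2.476987; f(u_2) = -2.894664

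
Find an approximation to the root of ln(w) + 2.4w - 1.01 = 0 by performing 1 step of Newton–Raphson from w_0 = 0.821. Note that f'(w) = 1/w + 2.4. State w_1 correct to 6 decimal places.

0.610065

w_0 = 0.821000: f = 0.763168, f' = 3.618027 → w_1 = 0.821000 - (0.763168)/(3.618027) = 0.610065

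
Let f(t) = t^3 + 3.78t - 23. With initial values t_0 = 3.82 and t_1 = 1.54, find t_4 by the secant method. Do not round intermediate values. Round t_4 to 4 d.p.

2.3875

f(t_0) = 47.182568, f(t_1) = -13.526536
t_2 = 1.540000 - (-13.526536)·(1.540000 - 3.820000)/(-13.526536 - (47.182568)) = 2.048005; f(t_2) = -6.668551
t_3 = 2.048005 - (-6.668551)·(2.048005 - 1.540000)/(-6.668551 - (-13.526536)) = 2.541977; f(t_3) = 3.034026
t_4 = 2.541977 - (3.034026)·(2.541977 - 2.048005)/(3.034026 - (-6.668551)) = 2.387510; f(t_4) = -0.365916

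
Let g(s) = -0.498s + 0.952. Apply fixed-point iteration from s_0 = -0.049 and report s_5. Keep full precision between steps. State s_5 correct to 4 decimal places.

s_1 = g(-0.049000) = 0.976402
s_2 = g(0.976402) = 0.465752
s_3 = g(0.465752) = 0.720056
s_4 = g(0.720056) = 0.593412
s_5 = g(0.593412) = 0.656481

0.6565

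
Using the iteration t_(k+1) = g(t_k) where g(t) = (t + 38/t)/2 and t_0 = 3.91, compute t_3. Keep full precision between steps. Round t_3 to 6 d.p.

t_1 = g(3.910000) = 6.814335
t_2 = g(6.814335) = 6.195407
t_3 = g(6.195407) = 6.164492

6.164492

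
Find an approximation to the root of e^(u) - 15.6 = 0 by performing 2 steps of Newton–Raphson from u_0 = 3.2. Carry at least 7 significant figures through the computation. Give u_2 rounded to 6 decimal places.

f'(u) = e^(u)
u_0 = 3.200000: f = 8.932530, f' = 24.532530 → u_1 = 3.200000 - (8.932530)/(24.532530) = 2.835890
u_1 = 2.835890: f = 1.445571, f' = 17.045571 → u_2 = 2.835890 - (1.445571)/(17.045571) = 2.751084

2.751084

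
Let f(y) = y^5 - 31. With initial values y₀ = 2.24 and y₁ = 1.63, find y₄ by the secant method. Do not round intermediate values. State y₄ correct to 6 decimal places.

f(y_0) = 25.394934, f(y_1) = -19.493638
y_2 = 1.630000 - (-19.493638)·(1.630000 - 2.240000)/(-19.493638 - (25.394934)) = 1.894903; f(y_2) = -6.569353
y_3 = 1.894903 - (-6.569353)·(1.894903 - 1.630000)/(-6.569353 - (-19.493638)) = 2.029552; f(y_3) = 3.435066
y_4 = 2.029552 - (3.435066)·(2.029552 - 1.894903)/(3.435066 - (-6.569353)) = 1.983320; f(y_4) = -0.312356

1.983320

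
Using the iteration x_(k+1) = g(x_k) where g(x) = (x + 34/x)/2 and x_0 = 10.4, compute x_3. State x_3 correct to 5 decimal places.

x_1 = g(10.400000) = 6.834615
x_2 = g(6.834615) = 5.904646
x_3 = g(5.904646) = 5.831412

5.83141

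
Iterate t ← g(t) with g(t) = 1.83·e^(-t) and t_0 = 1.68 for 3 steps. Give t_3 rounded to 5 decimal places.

0.49816

t_1 = g(1.680000) = 0.341064
t_2 = g(0.341064) = 1.301154
t_3 = g(1.301154) = 0.498158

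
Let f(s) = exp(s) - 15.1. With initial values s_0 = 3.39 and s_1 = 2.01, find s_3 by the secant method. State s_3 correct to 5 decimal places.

2.80953

Secant update: s_(k+1) = s_k − f(s_k)·(s_k − s_(k-1))/(f(s_k) − f(s_(k-1))).
f(s_0) = 14.565952, f(s_1) = -7.636683
s_2 = 2.010000 - (-7.636683)·(2.010000 - 3.390000)/(-7.636683 - (14.565952)) = 2.484656; f(s_2) = -3.103003
s_3 = 2.484656 - (-3.103003)·(2.484656 - 2.010000)/(-3.103003 - (-7.636683)) = 2.809527; f(s_3) = 1.502066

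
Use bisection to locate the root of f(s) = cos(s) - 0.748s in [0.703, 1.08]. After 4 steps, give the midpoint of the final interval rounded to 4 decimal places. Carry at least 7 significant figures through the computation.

0.8562

f(0.703000) = 0.237062, f(1.080000) = -0.336512 (opposite signs)
step 1: m = 0.891500, f(m) = -0.038596 < 0 → root in [0.703000, 0.891500]
step 2: m = 0.797250, f(m) = 0.102334 > 0 → root in [0.797250, 0.891500]
step 3: m = 0.844375, f(m) = 0.032606 > 0 → root in [0.844375, 0.891500]
step 4: m = 0.867938, f(m) = -0.002816 < 0 → root in [0.844375, 0.867938]
Midpoint of [0.844375, 0.867938] = 0.856156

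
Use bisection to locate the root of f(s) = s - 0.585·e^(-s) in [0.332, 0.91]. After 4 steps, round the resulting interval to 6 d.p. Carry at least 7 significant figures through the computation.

[0.368125, 0.404250]

f(0.332000) = -0.087730, f(0.910000) = 0.674523 (opposite signs)
step 1: m = 0.621000, f(m) = 0.306617 > 0 → root in [0.332000, 0.621000]
step 2: m = 0.476500, f(m) = 0.113243 > 0 → root in [0.332000, 0.476500]
step 3: m = 0.404250, f(m) = 0.013776 > 0 → root in [0.332000, 0.404250]
step 4: m = 0.368125, f(m) = -0.036713 < 0 → root in [0.368125, 0.404250]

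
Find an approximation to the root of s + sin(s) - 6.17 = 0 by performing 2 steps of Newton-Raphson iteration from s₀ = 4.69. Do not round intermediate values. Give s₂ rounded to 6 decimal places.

6.050750

f'(s) = 1 + cos(s)
s_0 = 4.690000: f = -2.479749, f' = 0.977613 → s_1 = 4.690000 - (-2.479749)/(0.977613) = 7.226535
s_1 = 7.226535: f = 1.866064, f' = 1.587080 → s_2 = 7.226535 - (1.866064)/(1.587080) = 6.050750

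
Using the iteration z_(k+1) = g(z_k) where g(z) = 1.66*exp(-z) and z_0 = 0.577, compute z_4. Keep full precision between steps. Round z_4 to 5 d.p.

0.69995

z_1 = g(0.577000) = 0.932224
z_2 = g(0.932224) = 0.653504
z_3 = g(0.653504) = 0.863564
z_4 = g(0.863564) = 0.699950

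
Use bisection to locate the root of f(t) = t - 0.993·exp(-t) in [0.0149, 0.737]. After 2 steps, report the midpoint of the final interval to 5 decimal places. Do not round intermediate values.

f(0.014900) = -0.963414, f(0.737000) = 0.261802 (opposite signs)
step 1: m = 0.375950, f(m) = -0.305880 < 0 → root in [0.375950, 0.737000]
step 2: m = 0.556475, f(m) = -0.012739 < 0 → root in [0.556475, 0.737000]
Midpoint of [0.556475, 0.737000] = 0.646737

0.64674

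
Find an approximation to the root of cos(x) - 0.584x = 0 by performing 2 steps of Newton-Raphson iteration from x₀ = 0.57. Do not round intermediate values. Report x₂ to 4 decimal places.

f'(x) = -sin(x) - 0.584
x_0 = 0.570000: f = 0.509021, f' = -1.123632 → x_1 = 0.570000 - (0.509021)/(-1.123632) = 1.023014
x_1 = 1.023014: f = -0.076645, f' = -1.437682 → x_2 = 1.023014 - (-0.076645)/(-1.437682) = 0.969703

0.9697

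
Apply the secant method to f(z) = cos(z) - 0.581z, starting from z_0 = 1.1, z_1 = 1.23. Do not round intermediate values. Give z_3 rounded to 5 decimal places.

Secant update: z_(k+1) = z_k − f(z_k)·(z_k − z_(k-1))/(f(z_k) − f(z_(k-1))).
f(z_0) = -0.185504, f(z_1) = -0.380392
z_2 = 1.230000 - (-0.380392)·(1.230000 - 1.100000)/(-0.380392 - (-0.185504)) = 0.976260; f(z_2) = -0.007082
z_3 = 0.976260 - (-0.007082)·(0.976260 - 1.230000)/(-0.007082 - (-0.380392)) = 0.971446; f(z_3) = -0.000304

0.97145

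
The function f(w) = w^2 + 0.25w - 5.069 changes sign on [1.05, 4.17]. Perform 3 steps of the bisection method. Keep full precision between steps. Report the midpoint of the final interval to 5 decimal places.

2.02500

f(1.050000) = -3.704000, f(4.170000) = 13.362400 (opposite signs)
step 1: m = 2.610000, f(m) = 2.395600 > 0 → root in [1.050000, 2.610000]
step 2: m = 1.830000, f(m) = -1.262600 < 0 → root in [1.830000, 2.610000]
step 3: m = 2.220000, f(m) = 0.414400 > 0 → root in [1.830000, 2.220000]
Midpoint of [1.830000, 2.220000] = 2.025000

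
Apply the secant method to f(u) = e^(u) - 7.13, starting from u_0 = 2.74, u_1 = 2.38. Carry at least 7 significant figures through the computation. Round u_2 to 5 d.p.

Secant update: u_(k+1) = u_k − f(u_k)·(u_k − u_(k-1))/(f(u_k) − f(u_(k-1))).
f(u_0) = 8.356985, f(u_1) = 3.674903
u_2 = 2.380000 - (3.674903)·(2.380000 - 2.740000)/(3.674903 - (8.356985)) = 2.097441; f(u_2) = 1.015298

2.09744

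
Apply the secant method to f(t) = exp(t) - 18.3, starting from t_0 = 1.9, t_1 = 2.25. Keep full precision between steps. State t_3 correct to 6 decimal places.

2.759538

Secant update: t_(k+1) = t_k − f(t_k)·(t_k − t_(k-1))/(f(t_k) − f(t_(k-1))).
f(t_0) = -11.614106, f(t_1) = -8.812264
t_2 = 2.250000 - (-8.812264)·(2.250000 - 1.900000)/(-8.812264 - (-11.614106)) = 3.350809; f(t_2) = 10.225804
t_3 = 3.350809 - (10.225804)·(3.350809 - 2.250000)/(10.225804 - (-8.812264)) = 2.759538; f(t_3) = -2.507454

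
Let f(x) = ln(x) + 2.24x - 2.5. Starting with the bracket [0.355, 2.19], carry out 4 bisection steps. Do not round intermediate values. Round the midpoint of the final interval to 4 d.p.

f(0.355000) = -2.740437, f(2.190000) = 3.189502 (opposite signs)
step 1: m = 1.272500, f(m) = 0.591383 > 0 → root in [0.355000, 1.272500]
step 2: m = 0.813750, f(m) = -0.883302 < 0 → root in [0.813750, 1.272500]
step 3: m = 1.043125, f(m) = -0.121179 < 0 → root in [1.043125, 1.272500]
step 4: m = 1.157812, f(m) = 0.240032 > 0 → root in [1.043125, 1.157812]
Midpoint of [1.043125, 1.157812] = 1.100469

1.1005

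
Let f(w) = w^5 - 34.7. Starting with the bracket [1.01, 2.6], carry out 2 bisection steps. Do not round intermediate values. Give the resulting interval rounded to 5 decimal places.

f(1.010000) = -33.648990, f(2.600000) = 84.113760 (opposite signs)
step 1: m = 1.805000, f(m) = -15.540418 < 0 → root in [1.805000, 2.600000]
step 2: m = 2.202500, f(m) = 17.129806 > 0 → root in [1.805000, 2.202500]

[1.80500, 2.20250]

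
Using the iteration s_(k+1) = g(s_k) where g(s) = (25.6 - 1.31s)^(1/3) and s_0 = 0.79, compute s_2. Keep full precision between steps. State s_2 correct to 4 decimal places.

2.7932

s_1 = g(0.790000) = 2.906963
s_2 = g(2.906963) = 2.793175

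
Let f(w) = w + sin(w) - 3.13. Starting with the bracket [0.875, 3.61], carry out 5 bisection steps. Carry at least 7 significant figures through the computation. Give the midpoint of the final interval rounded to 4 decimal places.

2.7126

f(0.875000) = -1.487456, f(3.610000) = 0.028534 (opposite signs)
step 1: m = 2.242500, f(m) = -0.104737 < 0 → root in [2.242500, 3.610000]
step 2: m = 2.926250, f(m) = 0.009932 > 0 → root in [2.242500, 2.926250]
step 3: m = 2.584375, f(m) = -0.016798 < 0 → root in [2.584375, 2.926250]
step 4: m = 2.755312, f(m) = 0.002058 > 0 → root in [2.584375, 2.755312]
step 5: m = 2.669844, f(m) = -0.005711 < 0 → root in [2.669844, 2.755312]
Midpoint of [2.669844, 2.755312] = 2.712578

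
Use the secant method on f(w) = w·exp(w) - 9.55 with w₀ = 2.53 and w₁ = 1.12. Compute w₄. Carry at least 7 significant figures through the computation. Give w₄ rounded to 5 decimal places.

1.68500

f(w_0) = 22.210371, f(w_1) = -6.117363
w_2 = 1.120000 - (-6.117363)·(1.120000 - 2.530000)/(-6.117363 - (22.210371)) = 1.424489; f(w_2) = -3.630203
w_3 = 1.424489 - (-3.630203)·(1.424489 - 1.120000)/(-3.630203 - (-6.117363)) = 1.868914; f(w_3) = 2.562912
w_4 = 1.868914 - (2.562912)·(1.868914 - 1.424489)/(2.562912 - (-3.630203)) = 1.684997; f(w_4) = -0.463768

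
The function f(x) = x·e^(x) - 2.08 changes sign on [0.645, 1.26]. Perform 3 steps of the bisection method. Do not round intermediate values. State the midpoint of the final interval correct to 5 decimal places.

f(0.645000) = -0.850638, f(1.260000) = 2.362031 (opposite signs)
step 1: m = 0.952500, f(m) = 0.389053 > 0 → root in [0.645000, 0.952500]
step 2: m = 0.798750, f(m) = -0.304570 < 0 → root in [0.798750, 0.952500]
step 3: m = 0.875625, f(m) = 0.021828 > 0 → root in [0.798750, 0.875625]
Midpoint of [0.798750, 0.875625] = 0.837188

0.83719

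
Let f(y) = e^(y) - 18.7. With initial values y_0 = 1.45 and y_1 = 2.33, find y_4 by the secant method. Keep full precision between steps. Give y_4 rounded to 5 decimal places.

Secant update: y_(k+1) = y_k − f(y_k)·(y_k − y_(k-1))/(f(y_k) − f(y_(k-1))).
f(y_0) = -14.436885, f(y_1) = -8.422058
y_2 = 2.330000 - (-8.422058)·(2.330000 - 1.450000)/(-8.422058 - (-14.436885)) = 3.562190; f(y_2) = 16.540299
y_3 = 3.562190 - (16.540299)·(3.562190 - 2.330000)/(16.540299 - (-8.422058)) = 2.745729; f(y_3) = -3.124034
y_4 = 2.745729 - (-3.124034)·(2.745729 - 3.562190)/(-3.124034 - (16.540299)) = 2.875439; f(y_4) = -0.966798

2.87544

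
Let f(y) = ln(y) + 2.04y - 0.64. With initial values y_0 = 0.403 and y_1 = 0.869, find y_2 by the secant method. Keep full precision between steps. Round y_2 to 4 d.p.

0.6000

f(y_0) = -0.726699, f(y_1) = 0.992348
y_2 = 0.869000 - (0.992348)·(0.869000 - 0.403000)/(0.992348 - (-0.726699)) = 0.599994; f(y_2) = 0.073152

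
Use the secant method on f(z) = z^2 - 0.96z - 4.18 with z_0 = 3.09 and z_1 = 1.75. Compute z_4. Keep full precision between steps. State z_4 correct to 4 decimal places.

2.5794

f(z_0) = 2.401700, f(z_1) = -2.797500
z_2 = 1.750000 - (-2.797500)·(1.750000 - 3.090000)/(-2.797500 - (2.401700)) = 2.471005; f(z_2) = -0.446298
z_3 = 2.471005 - (-0.446298)·(2.471005 - 1.750000)/(-0.446298 - (-2.797500)) = 2.607864; f(z_3) = 0.117407
z_4 = 2.607864 - (0.117407)·(2.607864 - 2.471005)/(0.117407 - (-0.446298)) = 2.579360; f(z_4) = -0.003089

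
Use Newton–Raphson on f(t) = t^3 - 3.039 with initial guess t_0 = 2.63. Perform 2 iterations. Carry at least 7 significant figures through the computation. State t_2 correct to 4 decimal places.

f'(t) = 3t^2
t_0 = 2.630000: f = 15.152447, f' = 20.750700 → t_1 = 2.630000 - (15.152447)/(20.750700) = 1.899786
t_1 = 1.899786: f = 3.817685, f' = 10.827563 → t_2 = 1.899786 - (3.817685)/(10.827563) = 1.547197

1.5472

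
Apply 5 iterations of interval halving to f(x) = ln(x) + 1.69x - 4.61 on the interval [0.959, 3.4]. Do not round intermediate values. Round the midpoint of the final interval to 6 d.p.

f(0.959000) = -3.031154, f(3.400000) = 2.359775 (opposite signs)
step 1: m = 2.179500, f(m) = -0.147550 < 0 → root in [2.179500, 3.400000]
step 2: m = 2.789750, f(m) = 1.130629 > 0 → root in [2.179500, 2.789750]
step 3: m = 2.484625, f(m) = 0.499138 > 0 → root in [2.179500, 2.484625]
step 4: m = 2.332063, f(m) = 0.177939 > 0 → root in [2.179500, 2.332063]
step 5: m = 2.255781, f(m) = 0.015767 > 0 → root in [2.179500, 2.255781]
Midpoint of [2.179500, 2.255781] = 2.217641

2.217641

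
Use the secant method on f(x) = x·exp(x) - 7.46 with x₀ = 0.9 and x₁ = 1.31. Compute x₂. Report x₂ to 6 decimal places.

f(x_0) = -5.246357, f(x_1) = -2.604912
x_2 = 1.310000 - (-2.604912)·(1.310000 - 0.900000)/(-2.604912 - (-5.246357)) = 1.714330; f(x_2) = 2.059588

1.714330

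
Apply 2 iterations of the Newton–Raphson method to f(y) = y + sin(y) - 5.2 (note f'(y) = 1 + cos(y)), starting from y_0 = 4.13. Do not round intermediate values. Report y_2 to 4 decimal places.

0.4786

y_0 = 4.130000: f = -1.905151, f' = 0.449979 → y_1 = 4.130000 - (-1.905151)/(0.449979) = 8.363863
y_1 = 8.363863: f = 4.036666, f' = 0.511926 → y_2 = 8.363863 - (4.036666)/(0.511926) = 0.478610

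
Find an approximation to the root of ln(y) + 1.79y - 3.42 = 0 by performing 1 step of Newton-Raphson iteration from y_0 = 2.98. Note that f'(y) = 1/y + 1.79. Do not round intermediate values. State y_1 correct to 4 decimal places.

1.5657

Newton update: y ← y − f(y)/f'(y).
y_0 = 2.980000: f = 3.006123, f' = 2.125570 → y_1 = 2.980000 - (3.006123)/(2.125570) = 1.565733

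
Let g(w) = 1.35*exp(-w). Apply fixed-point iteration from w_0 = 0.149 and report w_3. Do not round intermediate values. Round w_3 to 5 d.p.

0.88534

w_1 = g(0.149000) = 1.163118
w_2 = g(1.163118) = 0.421889
w_3 = g(0.421889) = 0.885339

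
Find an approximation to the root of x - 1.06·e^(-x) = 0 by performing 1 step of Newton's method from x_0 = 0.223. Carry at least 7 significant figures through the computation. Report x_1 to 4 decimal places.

f'(x) = 1 + 1.06·e^(-x)
x_0 = 0.223000: f = -0.625122, f' = 1.848122 → x_1 = 0.223000 - (-0.625122)/(1.848122) = 0.561247

0.5612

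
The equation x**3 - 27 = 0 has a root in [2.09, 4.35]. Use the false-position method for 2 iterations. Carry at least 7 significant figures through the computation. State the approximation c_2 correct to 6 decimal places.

f(2.090000) = -17.870671, f(4.350000) = 55.312875
step 1: c = 2.641869, f(c) = -8.561154 < 0 → new bracket [2.641869, 4.350000]
step 2: c = 2.870813, f(c) = -3.340007 < 0 → new bracket [2.870813, 4.350000]

2.870813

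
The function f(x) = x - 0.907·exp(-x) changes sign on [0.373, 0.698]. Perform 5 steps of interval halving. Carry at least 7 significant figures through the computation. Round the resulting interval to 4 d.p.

f(0.373000) = -0.251619, f(0.698000) = 0.246695 (opposite signs)
step 1: m = 0.535500, f(m) = 0.004563 > 0 → root in [0.373000, 0.535500]
step 2: m = 0.454250, f(m) = -0.121626 < 0 → root in [0.454250, 0.535500]
step 3: m = 0.494875, f(m) = -0.058075 < 0 → root in [0.494875, 0.535500]
step 4: m = 0.515187, f(m) = -0.026644 < 0 → root in [0.515187, 0.535500]
step 5: m = 0.525344, f(m) = -0.011013 < 0 → root in [0.525344, 0.535500]

[0.5253, 0.5355]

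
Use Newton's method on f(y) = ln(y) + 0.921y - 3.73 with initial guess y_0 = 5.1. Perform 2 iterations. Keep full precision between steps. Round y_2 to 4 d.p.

Newton update: y ← y − f(y)/f'(y).
f'(y) = 1/y + 0.921
y_0 = 5.100000: f = 2.596341, f' = 1.117078 → y_1 = 5.100000 - (2.596341)/(1.117078) = 2.775776
y_1 = 2.775776: f = -0.152580, f' = 1.281260 → y_2 = 2.775776 - (-0.152580)/(1.281260) = 2.894862

2.8949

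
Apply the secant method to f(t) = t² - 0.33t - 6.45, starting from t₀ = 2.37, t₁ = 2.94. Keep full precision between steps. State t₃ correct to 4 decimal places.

f(t_0) = -1.615200, f(t_1) = 1.223400
t_2 = 2.940000 - (1.223400)·(2.940000 - 2.370000)/(1.223400 - (-1.615200)) = 2.694337; f(t_2) = -0.079678
t_3 = 2.694337 - (-0.079678)·(2.694337 - 2.940000)/(-0.079678 - (1.223400)) = 2.709359; f(t_3) = -0.003465

2.7094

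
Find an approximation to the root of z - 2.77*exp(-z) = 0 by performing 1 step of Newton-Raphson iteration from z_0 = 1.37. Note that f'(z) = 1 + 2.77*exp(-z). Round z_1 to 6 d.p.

Newton update: z ← z − f(z)/f'(z).
z_0 = 1.370000: f = 0.666124, f' = 1.703876 → z_1 = 1.370000 - (0.666124)/(1.703876) = 0.979054

0.979054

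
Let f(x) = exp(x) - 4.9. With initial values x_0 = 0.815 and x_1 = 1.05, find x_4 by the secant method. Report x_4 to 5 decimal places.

f(x_0) = -2.640824, f(x_1) = -2.042349
x_2 = 1.050000 - (-2.042349)·(1.050000 - 0.815000)/(-2.042349 - (-2.640824)) = 1.851958; f(x_2) = 1.472282
x_3 = 1.851958 - (1.472282)·(1.851958 - 1.050000)/(1.472282 - (-2.042349)) = 1.516017; f(x_3) = -0.345950
x_4 = 1.516017 - (-0.345950)·(1.516017 - 1.851958)/(-0.345950 - (1.472282)) = 1.579935; f(x_4) = -0.045358

1.57994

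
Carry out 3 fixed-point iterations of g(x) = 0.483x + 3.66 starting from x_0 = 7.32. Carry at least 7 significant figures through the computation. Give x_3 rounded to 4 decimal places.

x_1 = g(7.320000) = 7.195560
x_2 = g(7.195560) = 7.135455
x_3 = g(7.135455) = 7.106425

7.1064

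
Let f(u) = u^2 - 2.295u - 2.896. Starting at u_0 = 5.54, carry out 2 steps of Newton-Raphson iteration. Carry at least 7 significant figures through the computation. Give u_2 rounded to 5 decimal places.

3.27259

f'(u) = 2u - 2.295
u_0 = 5.540000: f = 15.081300, f' = 8.785000 → u_1 = 5.540000 - (15.081300)/(8.785000) = 3.823290
u_1 = 3.823290: f = 2.947094, f' = 5.351579 → u_2 = 3.823290 - (2.947094)/(5.351579) = 3.272594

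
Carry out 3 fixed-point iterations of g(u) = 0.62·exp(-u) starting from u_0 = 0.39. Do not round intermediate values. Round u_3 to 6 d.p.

0.412509

u_1 = g(0.390000) = 0.419775
u_2 = g(0.419775) = 0.407461
u_3 = g(0.407461) = 0.412509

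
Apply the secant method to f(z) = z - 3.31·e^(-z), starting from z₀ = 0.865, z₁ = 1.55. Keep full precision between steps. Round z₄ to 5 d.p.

Secant update: z_(k+1) = z_k − f(z_k)·(z_k − z_(k-1))/(f(z_k) − f(z_(k-1))).
f(z_0) = -0.528681, f(z_1) = 0.847459
z_2 = 1.550000 - (0.847459)·(1.550000 - 0.865000)/(0.847459 - (-0.528681)) = 1.128161; f(z_2) = 0.056953
z_3 = 1.128161 - (0.056953)·(1.128161 - 1.550000)/(0.056953 - (0.847459)) = 1.097769; f(z_3) = -0.006495
z_4 = 1.097769 - (-0.006495)·(1.097769 - 1.128161)/(-0.006495 - (0.056953)) = 1.100880; f(z_4) = 0.000046

1.10088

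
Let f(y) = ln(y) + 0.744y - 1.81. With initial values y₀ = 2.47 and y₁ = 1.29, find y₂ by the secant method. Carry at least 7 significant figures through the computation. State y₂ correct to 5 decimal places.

f(y_0) = 0.931898, f(y_1) = -0.595598
y_2 = 1.290000 - (-0.595598)·(1.290000 - 2.470000)/(-0.595598 - (0.931898)) = 1.750103; f(y_2) = 0.051751

1.75010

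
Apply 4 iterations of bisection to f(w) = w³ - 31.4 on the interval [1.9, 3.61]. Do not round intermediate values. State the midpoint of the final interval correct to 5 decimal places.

3.12906

f(1.900000) = -24.541000, f(3.610000) = 15.645881 (opposite signs)
step 1: m = 2.755000, f(m) = -10.489481 < 0 → root in [2.755000, 3.610000]
step 2: m = 3.182500, f(m) = 0.833335 > 0 → root in [2.755000, 3.182500]
step 3: m = 2.968750, f(m) = -5.234991 < 0 → root in [2.968750, 3.182500]
step 4: m = 3.075625, f(m) = -2.306220 < 0 → root in [3.075625, 3.182500]
Midpoint of [3.075625, 3.182500] = 3.129062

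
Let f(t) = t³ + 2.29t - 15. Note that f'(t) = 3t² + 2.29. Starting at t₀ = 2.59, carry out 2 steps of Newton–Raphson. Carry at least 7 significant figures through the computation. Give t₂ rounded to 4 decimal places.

Newton update: t ← t − f(t)/f'(t).
t_0 = 2.590000: f = 8.305079, f' = 22.414300 → t_1 = 2.590000 - (8.305079)/(22.414300) = 2.219474
t_1 = 2.219474: f = 1.015870, f' = 17.068196 → t_2 = 2.219474 - (1.015870)/(17.068196) = 2.159956

2.1600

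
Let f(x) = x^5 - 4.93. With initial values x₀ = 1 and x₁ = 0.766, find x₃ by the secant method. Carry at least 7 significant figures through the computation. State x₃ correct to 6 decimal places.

f(x_0) = -3.930000, f(x_1) = -4.666280
x_2 = 0.766000 - (-4.666280)·(0.766000 - 1.000000)/(-4.666280 - (-3.930000)) = 2.249009; f(x_2) = 52.608202
x_3 = 2.249009 - (52.608202)·(2.249009 - 0.766000)/(52.608202 - (-4.666280)) = 0.886824; f(x_3) = -4.381486

0.886824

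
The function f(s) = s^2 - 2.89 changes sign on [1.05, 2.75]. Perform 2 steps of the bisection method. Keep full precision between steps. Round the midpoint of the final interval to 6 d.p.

f(1.050000) = -1.787500, f(2.750000) = 4.672500 (opposite signs)
step 1: m = 1.900000, f(m) = 0.720000 > 0 → root in [1.050000, 1.900000]
step 2: m = 1.475000, f(m) = -0.714375 < 0 → root in [1.475000, 1.900000]
Midpoint of [1.475000, 1.900000] = 1.687500

1.687500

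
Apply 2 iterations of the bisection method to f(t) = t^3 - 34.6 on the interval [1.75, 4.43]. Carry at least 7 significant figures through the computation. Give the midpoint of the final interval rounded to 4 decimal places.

3.4250

f(1.750000) = -29.240625, f(4.430000) = 52.338307 (opposite signs)
step 1: m = 3.090000, f(m) = -5.096371 < 0 → root in [3.090000, 4.430000]
step 2: m = 3.760000, f(m) = 18.557376 > 0 → root in [3.090000, 3.760000]
Midpoint of [3.090000, 3.760000] = 3.425000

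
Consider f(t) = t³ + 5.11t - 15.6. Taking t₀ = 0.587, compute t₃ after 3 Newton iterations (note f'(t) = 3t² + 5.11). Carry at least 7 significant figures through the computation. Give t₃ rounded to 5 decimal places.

1.84695

Newton update: t ← t − f(t)/f'(t).
t_0 = 0.587000: f = -12.398168, f' = 6.143707 → t_1 = 0.587000 - (-12.398168)/(6.143707) = 2.605027
t_1 = 2.605027: f = 15.389839, f' = 25.468501 → t_2 = 2.605027 - (15.389839)/(25.468501) = 2.000758
t_2 = 2.000758: f = 2.632968, f' = 17.119094 → t_3 = 2.000758 - (2.632968)/(17.119094) = 1.846955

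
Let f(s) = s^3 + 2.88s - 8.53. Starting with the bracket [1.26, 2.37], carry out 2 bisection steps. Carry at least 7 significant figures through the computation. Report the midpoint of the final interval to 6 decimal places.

1.676250

f(1.260000) = -2.900824, f(2.370000) = 11.607653 (opposite signs)
step 1: m = 1.815000, f(m) = 2.676218 > 0 → root in [1.260000, 1.815000]
step 2: m = 1.537500, f(m) = -0.467494 < 0 → root in [1.537500, 1.815000]
Midpoint of [1.537500, 1.815000] = 1.676250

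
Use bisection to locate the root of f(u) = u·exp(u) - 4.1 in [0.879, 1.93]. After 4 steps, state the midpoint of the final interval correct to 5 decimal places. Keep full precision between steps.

f(0.879000) = -1.982937, f(1.930000) = 9.196755 (opposite signs)
step 1: m = 1.404500, f(m) = 1.621216 > 0 → root in [0.879000, 1.404500]
step 2: m = 1.141750, f(m) = -0.523759 < 0 → root in [1.141750, 1.404500]
step 3: m = 1.273125, f(m) = 0.447599 > 0 → root in [1.141750, 1.273125]
step 4: m = 1.207438, f(m) = -0.061239 < 0 → root in [1.207438, 1.273125]
Midpoint of [1.207438, 1.273125] = 1.240281

1.24028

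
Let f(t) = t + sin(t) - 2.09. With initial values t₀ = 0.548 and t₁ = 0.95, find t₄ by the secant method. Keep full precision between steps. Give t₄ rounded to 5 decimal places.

f(t_0) = -1.021019, f(t_1) = -0.326584
t_2 = 0.950000 - (-0.326584)·(0.950000 - 0.548000)/(-0.326584 - (-1.021019)) = 1.139056; f(t_2) = -0.042705
t_3 = 1.139056 - (-0.042705)·(1.139056 - 0.950000)/(-0.042705 - (-0.326584)) = 1.167496; f(t_3) = -0.002733
t_4 = 1.167496 - (-0.002733)·(1.167496 - 1.139056)/(-0.002733 - (-0.042705)) = 1.169441; f(t_4) = -0.000027

1.16944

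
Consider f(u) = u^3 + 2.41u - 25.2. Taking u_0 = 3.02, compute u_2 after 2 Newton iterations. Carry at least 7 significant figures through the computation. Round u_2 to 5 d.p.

2.65914

f'(u) = 3u^2 + 2.41
u_0 = 3.020000: f = 9.621808, f' = 29.771200 → u_1 = 3.020000 - (9.621808)/(29.771200) = 2.696808
u_1 = 2.696808: f = 0.912585, f' = 24.228323 → u_2 = 2.696808 - (0.912585)/(24.228323) = 2.659142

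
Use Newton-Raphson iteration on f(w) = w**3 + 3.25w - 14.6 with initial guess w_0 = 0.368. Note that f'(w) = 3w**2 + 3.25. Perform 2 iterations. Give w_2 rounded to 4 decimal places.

Newton update: w ← w − f(w)/f'(w).
w_0 = 0.368000: f = -13.354164, f' = 3.656272 → w_1 = 0.368000 - (-13.354164)/(3.656272) = 4.020399
w_1 = 4.020399: f = 63.450447, f' = 51.740823 → w_2 = 4.020399 - (63.450447)/(51.740823) = 2.794086

2.7941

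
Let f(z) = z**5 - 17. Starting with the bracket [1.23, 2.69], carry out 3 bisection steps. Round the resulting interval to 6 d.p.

[1.595000, 1.777500]

f(1.230000) = -14.184694, f(2.690000) = 123.851475 (opposite signs)
step 1: m = 1.960000, f(m) = 11.925465 > 0 → root in [1.230000, 1.960000]
step 2: m = 1.595000, f(m) = -6.677059 < 0 → root in [1.595000, 1.960000]
step 3: m = 1.777500, f(m) = 0.743858 > 0 → root in [1.595000, 1.777500]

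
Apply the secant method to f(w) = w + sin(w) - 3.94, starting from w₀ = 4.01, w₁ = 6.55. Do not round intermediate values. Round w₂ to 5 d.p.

4.50369

Secant update: w_(k+1) = w_k − f(w_k)·(w_k − w_(k-1))/(f(w_k) − f(w_(k-1))).
f(w_0) = -0.693301, f(w_1) = 2.873660
w_2 = 6.550000 - (2.873660)·(6.550000 - 4.010000)/(2.873660 - (-0.693301)) = 4.503693; f(w_2) = -0.414609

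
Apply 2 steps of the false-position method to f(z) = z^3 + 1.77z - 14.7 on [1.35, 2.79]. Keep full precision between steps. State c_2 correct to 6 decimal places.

f(1.350000) = -9.850125, f(2.790000) = 11.955939
step 1: c = 2.000470, f(c) = -3.153533 < 0 → new bracket [2.000470, 2.790000]
step 2: c = 2.165254, f(c) = -0.716082 < 0 → new bracket [2.165254, 2.790000]

2.165254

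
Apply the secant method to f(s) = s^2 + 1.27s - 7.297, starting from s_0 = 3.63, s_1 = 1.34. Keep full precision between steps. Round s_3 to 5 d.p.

f(s_0) = 10.490000, f(s_1) = -3.799600
s_2 = 1.340000 - (-3.799600)·(1.340000 - 3.630000)/(-3.799600 - (10.490000)) = 1.948910; f(s_2) = -1.023633
s_3 = 1.948910 - (-1.023633)·(1.948910 - 1.340000)/(-1.023633 - (-3.799600)) = 2.173445; f(s_3) = 0.187137

2.17344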